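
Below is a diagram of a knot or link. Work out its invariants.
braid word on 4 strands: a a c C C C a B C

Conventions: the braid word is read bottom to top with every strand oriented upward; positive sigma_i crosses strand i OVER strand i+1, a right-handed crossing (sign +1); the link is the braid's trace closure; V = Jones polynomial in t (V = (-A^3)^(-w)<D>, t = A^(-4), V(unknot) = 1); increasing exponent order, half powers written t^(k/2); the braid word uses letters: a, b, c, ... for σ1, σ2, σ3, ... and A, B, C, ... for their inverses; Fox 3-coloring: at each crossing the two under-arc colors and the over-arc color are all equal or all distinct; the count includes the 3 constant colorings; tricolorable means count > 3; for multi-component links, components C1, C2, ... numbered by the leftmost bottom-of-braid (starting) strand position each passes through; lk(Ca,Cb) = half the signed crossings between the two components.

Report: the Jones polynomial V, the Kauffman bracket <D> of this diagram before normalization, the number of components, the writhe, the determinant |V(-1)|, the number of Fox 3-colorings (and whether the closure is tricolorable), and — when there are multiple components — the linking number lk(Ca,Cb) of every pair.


V(t) = -t^-3 + t^-2 - t^-1 + 3 - t + t^2 - t^3
bracket: A^-15 - A^-11 + A^-7 - 3A^-3 + A - A^5 + A^9, w = -1
1 component, writhe -1, over 9 crossings
det 9, colorings 27 of 3^9 — tricolorable
observation: the word shrinks to σ1 σ1 σ3⁻¹ σ3⁻¹ σ1 σ2⁻¹ σ3⁻¹ after cancelling


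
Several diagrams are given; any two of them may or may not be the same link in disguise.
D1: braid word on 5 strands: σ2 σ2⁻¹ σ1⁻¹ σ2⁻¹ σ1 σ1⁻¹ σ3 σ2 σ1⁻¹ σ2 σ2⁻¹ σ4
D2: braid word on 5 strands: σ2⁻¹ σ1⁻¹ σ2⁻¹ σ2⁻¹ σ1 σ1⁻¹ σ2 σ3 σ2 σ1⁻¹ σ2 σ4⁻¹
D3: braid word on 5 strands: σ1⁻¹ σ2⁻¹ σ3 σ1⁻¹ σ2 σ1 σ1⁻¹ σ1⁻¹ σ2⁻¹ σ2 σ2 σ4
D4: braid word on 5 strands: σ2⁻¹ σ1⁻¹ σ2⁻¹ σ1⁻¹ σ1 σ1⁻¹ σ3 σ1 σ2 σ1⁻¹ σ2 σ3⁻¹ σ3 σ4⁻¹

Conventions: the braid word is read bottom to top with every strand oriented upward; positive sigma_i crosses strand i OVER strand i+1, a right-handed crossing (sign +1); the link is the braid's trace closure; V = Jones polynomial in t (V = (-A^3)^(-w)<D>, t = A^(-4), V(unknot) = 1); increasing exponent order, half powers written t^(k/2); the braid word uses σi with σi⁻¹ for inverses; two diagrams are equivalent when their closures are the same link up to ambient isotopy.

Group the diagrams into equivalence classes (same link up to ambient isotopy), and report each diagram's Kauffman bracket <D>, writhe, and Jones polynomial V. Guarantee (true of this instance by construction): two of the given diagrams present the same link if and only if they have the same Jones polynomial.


classes: {D1, D2, D3, D4}
V(D1) = t^-3 + t^-2 + t^-1 + 1  [12 crossings, <D> = 1 + A^4 + A^8 + A^12, w = 0]
V(D2) = t^-3 + t^-2 + t^-1 + 1  (w -2, c 12, <D> = A^-6 + A^-2 + A^2 + A^6)
V(D3) = t^-3 + t^-2 + t^-1 + 1  (w 0, c 12, <D> = 1 + A^4 + A^8 + A^12)
V(D4) = t^-3 + t^-2 + t^-1 + 1  (w -2, c 14, <D> = A^-6 + A^-2 + A^2 + A^6)
note: all 4 diagrams share one V(t), hence one class


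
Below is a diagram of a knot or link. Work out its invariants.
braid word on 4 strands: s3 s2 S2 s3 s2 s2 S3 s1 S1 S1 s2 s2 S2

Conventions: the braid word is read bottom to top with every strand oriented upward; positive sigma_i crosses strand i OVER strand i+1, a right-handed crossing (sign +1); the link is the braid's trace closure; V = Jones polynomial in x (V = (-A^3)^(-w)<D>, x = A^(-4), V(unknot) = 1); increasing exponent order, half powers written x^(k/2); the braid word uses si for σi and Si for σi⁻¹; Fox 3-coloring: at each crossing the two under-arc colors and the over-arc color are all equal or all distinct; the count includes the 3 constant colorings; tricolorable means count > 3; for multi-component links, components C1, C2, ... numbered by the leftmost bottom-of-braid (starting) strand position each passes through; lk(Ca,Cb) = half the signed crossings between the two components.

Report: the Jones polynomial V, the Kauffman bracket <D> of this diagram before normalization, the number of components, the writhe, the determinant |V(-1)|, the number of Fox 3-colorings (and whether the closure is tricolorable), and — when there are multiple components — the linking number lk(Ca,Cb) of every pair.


V(x) = x - x^2 + 2x^3 - x^4 + x^5 - x^6
bracket: A^-15 - A^-11 + A^-7 - 2A^-3 + A - A^5, w = +3
1 component, writhe +3, over 13 crossings
det 7, colorings 3 of 3^13 — not tricolorable
observation: V spans 5 powers of x: at least 5 crossings in any diagram


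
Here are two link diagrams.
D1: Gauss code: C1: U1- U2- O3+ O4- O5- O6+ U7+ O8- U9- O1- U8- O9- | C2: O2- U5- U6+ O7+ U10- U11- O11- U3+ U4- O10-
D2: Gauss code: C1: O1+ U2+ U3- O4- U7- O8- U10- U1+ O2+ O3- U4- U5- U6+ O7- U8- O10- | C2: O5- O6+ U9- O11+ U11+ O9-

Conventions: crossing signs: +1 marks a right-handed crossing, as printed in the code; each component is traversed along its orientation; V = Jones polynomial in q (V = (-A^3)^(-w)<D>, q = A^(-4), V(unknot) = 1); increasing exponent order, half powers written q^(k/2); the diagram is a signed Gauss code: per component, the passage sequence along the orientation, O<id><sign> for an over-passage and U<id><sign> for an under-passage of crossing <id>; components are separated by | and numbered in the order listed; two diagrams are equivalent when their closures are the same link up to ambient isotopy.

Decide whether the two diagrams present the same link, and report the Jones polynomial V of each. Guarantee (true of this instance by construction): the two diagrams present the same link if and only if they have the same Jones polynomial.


same link: yes
V(D1) = q^(-9/2) - q^(-5/2) - q^(-3/2) - q^(-1/2)  [11 crossings, <D> = A^-13 + A^-9 + A^-5 - A^3, w = -5]
V(D2) = q^(-9/2) - q^(-5/2) - q^(-3/2) - q^(-1/2)  (w -3, c 11, <D> = A^-7 + A^-3 + A - A^9)
note: Reidemeister moves carry D1 (11 crossings) to D2 (11)


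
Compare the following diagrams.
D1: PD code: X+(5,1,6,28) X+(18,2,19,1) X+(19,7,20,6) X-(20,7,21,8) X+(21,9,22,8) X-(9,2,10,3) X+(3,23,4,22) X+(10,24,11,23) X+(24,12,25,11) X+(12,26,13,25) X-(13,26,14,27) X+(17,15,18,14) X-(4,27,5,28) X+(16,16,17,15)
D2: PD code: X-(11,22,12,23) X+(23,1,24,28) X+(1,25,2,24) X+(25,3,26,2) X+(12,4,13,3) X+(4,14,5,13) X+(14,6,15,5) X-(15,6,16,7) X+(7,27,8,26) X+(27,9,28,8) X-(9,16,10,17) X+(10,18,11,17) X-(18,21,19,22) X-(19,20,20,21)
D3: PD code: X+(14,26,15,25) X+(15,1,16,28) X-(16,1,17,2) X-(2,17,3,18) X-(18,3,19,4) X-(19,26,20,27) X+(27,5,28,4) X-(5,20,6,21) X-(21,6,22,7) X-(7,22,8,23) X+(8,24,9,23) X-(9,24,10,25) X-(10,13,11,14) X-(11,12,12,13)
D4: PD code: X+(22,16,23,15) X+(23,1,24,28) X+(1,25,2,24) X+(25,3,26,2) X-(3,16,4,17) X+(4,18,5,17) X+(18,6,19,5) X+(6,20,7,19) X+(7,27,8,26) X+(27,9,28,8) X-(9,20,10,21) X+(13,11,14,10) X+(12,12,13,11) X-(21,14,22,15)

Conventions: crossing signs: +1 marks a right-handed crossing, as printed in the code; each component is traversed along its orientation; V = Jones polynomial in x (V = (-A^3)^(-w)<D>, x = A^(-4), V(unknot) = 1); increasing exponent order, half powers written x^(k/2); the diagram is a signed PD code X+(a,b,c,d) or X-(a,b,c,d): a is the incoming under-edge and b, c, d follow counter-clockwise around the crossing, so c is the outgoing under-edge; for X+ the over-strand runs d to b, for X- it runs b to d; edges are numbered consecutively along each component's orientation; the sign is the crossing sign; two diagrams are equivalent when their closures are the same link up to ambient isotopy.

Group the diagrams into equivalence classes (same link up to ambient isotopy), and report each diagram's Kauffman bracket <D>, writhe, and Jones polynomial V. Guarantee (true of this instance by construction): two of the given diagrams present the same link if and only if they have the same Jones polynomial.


equivalence classes: {D1} | {D2, D4} | {D3}
D1 (bracket -A^-6 + A^-2 - A^2 + 2A^6 - A^10 + A^14; 14 crossings at w = +6): V = x - x^2 + 2x^3 - x^4 + x^5 - x^6
V(D2) = x^2 - x^3 + 3x^4 - 3x^5 + 3x^6 - 3x^7 + 2x^8 - x^9  (w +4, c 14, <D> = -A^-24 + 2A^-20 - 3A^-16 + 3A^-12 - 3A^-8 + 3A^-4 - 1 + A^4)
V(D3) = -x^-6 + x^-5 - x^-4 + 2x^-3 - x^-2 + x^-1  [14 crossings, <D> = A^-14 - A^-10 + 2A^-6 - A^-2 + A^2 - A^6, w = -6]
V(D4) = x^2 - x^3 + 3x^4 - 3x^5 + 3x^6 - 3x^7 + 2x^8 - x^9  [14 crossings, <D> = -A^-12 + 2A^-8 - 3A^-4 + 3 - 3A^4 + 3A^8 - A^12 + A^16, w = +8]
key observation: 3 classes among 4 diagrams; unequal V(x) rules out equality


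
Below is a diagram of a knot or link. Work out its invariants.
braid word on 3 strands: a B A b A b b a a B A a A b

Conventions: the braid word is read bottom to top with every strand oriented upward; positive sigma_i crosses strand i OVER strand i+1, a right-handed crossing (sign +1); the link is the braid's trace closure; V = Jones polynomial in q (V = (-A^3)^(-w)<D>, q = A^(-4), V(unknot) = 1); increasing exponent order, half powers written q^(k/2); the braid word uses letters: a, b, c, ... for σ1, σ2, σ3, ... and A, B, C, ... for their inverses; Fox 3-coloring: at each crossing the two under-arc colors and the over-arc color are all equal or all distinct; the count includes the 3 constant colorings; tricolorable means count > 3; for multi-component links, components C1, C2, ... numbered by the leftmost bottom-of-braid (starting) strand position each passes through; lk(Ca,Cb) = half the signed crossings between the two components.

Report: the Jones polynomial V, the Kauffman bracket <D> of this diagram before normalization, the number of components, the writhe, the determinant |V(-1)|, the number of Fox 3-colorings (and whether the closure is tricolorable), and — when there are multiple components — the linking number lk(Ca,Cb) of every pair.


V = -q^-2 + 3q^-1 - 4 + 6q - 6q^2 + 6q^3 - 5q^4 + 3q^5 - q^6
<D> = -A^-18 + 3A^-14 - 5A^-10 + 6A^-6 - 6A^-2 + 6A^2 - 4A^6 + 3A^10 - A^14 (w = +2)
1 component over 14 crossings, w = +2
3 Fox colorings among 3^14, |V(-1)| = 35: not tricolorable
why: V spans 8 powers of q: at least 8 crossings in any diagram


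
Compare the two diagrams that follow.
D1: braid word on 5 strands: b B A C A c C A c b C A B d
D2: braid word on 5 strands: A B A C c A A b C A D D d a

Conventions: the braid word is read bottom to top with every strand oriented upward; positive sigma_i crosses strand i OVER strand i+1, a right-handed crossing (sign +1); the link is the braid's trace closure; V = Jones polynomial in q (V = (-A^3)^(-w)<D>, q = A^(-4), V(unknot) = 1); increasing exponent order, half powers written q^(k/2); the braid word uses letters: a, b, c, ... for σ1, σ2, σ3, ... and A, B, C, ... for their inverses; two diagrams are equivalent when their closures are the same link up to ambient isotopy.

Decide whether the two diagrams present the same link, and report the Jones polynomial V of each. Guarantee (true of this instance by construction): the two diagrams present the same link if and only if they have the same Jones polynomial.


equivalent: yes
D1 (bracket A^-8 + 1 - A^4; 14 crossings at w = -4): V = -q^-4 + q^-3 + q^-1
V(D2) = -q^-4 + q^-3 + q^-1  (w -6, c 14, <D> = A^-14 + A^-6 - A^-2)
key observation: one V(q) for all 2 diagrams — one class (guaranteed)


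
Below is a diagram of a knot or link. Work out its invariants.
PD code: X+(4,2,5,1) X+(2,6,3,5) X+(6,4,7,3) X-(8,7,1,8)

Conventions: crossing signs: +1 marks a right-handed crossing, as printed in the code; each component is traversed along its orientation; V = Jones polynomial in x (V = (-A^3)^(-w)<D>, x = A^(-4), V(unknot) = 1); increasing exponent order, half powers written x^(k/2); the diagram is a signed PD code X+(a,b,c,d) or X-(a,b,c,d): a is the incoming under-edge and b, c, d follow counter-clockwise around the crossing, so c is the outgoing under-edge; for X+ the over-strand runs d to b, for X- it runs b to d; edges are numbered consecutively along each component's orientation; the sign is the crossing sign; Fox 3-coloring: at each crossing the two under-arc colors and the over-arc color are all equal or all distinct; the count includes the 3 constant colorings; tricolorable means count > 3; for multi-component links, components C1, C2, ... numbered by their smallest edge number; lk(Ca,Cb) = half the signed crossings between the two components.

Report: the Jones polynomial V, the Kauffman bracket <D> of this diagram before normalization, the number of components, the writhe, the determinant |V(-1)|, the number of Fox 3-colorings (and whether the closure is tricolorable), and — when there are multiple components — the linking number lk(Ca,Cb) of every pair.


V(x) = x + x^3 - x^4
bracket: -A^-10 + A^-6 + A^2, w = +2
1 component, writhe +2, over 4 crossings
det 3, colorings 9 of 3^4 — tricolorable
observation: the span of V is 3, forcing >= 3 crossings in any diagram


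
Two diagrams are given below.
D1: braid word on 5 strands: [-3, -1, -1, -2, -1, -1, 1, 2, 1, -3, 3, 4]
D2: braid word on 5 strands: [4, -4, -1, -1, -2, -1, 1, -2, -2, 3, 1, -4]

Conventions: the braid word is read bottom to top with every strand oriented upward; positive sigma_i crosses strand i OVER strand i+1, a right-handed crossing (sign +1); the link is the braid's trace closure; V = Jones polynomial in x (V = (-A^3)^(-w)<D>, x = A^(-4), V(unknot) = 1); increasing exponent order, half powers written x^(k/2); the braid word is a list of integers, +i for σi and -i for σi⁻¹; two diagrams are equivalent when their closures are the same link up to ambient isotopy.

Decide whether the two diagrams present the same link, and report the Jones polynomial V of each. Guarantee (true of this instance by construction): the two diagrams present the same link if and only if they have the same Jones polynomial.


equivalent: no
D1 (bracket A^-6; 12 crossings at w = -2): V = 1
D2 (bracket A^-8 + 1 - A^4; 12 crossings at w = -4): V = -x^-4 + x^-3 + x^-1
key observation: 2 values of V(x) split the 2 diagrams


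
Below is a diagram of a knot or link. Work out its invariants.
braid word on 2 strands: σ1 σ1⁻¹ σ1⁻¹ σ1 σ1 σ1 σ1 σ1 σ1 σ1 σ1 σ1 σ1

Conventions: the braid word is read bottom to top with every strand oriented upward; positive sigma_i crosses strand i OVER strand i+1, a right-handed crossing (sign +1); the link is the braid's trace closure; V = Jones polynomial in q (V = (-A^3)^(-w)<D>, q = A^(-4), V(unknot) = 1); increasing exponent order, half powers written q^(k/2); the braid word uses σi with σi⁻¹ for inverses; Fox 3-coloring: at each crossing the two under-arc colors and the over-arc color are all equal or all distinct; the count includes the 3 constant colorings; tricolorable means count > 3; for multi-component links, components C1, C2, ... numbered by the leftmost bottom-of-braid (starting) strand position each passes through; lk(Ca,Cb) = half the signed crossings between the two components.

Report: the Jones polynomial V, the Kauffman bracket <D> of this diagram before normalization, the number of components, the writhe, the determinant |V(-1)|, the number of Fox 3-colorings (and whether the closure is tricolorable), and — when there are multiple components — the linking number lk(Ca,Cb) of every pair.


Jones polynomial: V(q) = q^4 + q^6 - q^7 + q^8 - q^9 + q^10 - q^11 + q^12 - q^13
<D> = A^-25 - A^-21 + A^-17 - A^-13 + A^-9 - A^-5 + A^-1 - A^3 - A^11; writhe +9
components 1, writhe +9 (13 crossings)
3-colorings: 9 of 3^13, det 9 — tricolorable
note: a (2,9) torus form — a single generator 9 times


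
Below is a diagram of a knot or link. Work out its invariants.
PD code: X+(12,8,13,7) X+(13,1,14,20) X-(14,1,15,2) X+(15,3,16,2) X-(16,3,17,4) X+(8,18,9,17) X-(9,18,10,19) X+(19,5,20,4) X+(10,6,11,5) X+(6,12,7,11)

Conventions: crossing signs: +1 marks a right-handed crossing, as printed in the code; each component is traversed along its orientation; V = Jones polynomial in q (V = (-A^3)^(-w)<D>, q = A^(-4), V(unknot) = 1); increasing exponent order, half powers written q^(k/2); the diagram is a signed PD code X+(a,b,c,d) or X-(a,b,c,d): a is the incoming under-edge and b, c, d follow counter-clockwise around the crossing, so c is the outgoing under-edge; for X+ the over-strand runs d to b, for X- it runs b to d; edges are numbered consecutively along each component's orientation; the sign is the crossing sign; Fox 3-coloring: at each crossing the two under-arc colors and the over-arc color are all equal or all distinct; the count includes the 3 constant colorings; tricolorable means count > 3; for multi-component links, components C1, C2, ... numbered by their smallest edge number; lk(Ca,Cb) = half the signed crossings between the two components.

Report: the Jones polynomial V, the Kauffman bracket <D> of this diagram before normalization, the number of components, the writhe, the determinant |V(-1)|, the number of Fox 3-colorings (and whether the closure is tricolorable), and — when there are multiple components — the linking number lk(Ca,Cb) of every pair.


V = q + q^3 - q^4
<D> = -A^-4 + 1 + A^8 (w = +4)
1 component over 10 crossings, w = +4
9 Fox colorings among 3^10, |V(-1)| = 3: tricolorable
why: the span of V is 3, forcing >= 3 crossings in any diagram


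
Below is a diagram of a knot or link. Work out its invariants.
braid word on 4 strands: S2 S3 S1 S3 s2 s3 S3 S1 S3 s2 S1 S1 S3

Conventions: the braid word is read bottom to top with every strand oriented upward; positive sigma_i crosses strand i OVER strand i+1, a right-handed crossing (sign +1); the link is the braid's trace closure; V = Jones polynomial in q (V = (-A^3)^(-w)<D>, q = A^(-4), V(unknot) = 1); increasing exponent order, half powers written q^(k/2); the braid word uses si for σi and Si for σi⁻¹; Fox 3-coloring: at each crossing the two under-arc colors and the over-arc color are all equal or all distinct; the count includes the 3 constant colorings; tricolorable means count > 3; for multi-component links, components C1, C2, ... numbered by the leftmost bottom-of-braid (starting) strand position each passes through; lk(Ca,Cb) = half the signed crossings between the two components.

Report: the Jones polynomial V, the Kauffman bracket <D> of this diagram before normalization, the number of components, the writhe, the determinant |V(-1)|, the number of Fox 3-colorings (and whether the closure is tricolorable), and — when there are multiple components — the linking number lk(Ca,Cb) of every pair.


Jones polynomial: V(q) = q^-10 - 4q^-9 + 6q^-8 - 8q^-7 + 9q^-6 - 8q^-5 + 7q^-4 - 4q^-3 + 2q^-2
<D> = -2A^-13 + 4A^-9 - 7A^-5 + 8A^-1 - 9A^3 + 8A^7 - 6A^11 + 4A^15 - A^19; writhe -7
components 1, writhe -7 (13 crossings)
3-colorings: 3 of 3^13, det 49 — not tricolorable
note: |V(-1)| = 49: so not tricolorable, since 3 does not divide 49


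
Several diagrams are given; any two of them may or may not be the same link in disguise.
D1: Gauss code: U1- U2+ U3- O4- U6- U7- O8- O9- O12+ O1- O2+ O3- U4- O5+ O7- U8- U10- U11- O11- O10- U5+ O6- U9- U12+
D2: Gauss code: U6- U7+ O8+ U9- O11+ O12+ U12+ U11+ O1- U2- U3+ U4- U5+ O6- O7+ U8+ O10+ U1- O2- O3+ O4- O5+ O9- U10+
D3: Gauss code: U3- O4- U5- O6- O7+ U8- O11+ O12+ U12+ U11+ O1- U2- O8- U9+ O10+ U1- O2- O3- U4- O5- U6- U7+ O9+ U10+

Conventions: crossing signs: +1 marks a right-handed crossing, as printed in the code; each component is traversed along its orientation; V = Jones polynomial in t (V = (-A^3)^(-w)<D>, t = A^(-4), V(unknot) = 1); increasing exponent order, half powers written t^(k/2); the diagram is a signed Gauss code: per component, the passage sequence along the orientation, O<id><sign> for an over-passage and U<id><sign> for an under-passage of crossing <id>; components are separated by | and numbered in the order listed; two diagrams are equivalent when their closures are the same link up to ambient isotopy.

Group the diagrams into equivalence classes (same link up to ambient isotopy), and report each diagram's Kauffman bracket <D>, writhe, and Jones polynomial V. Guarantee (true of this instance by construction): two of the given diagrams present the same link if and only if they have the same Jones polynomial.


equivalence classes: {D1} | {D2} | {D3}
D1 (bracket A^-14 - A^-10 + 2A^-6 - A^-2 + A^2 - A^6; 12 crossings at w = -6): V = -t^-6 + t^-5 - t^-4 + 2t^-3 - t^-2 + t^-1
D2 (bracket A^-2 - A^2 + A^6 - A^10 + A^14; 12 crossings at w = +2): V = t^-2 - t^-1 + 1 - t + t^2
D3 (bracket 2A^-2 - 2A^2 + 3A^6 - 3A^10 + 2A^14 - 2A^18 + A^22; 12 crossings at w = -2): V = t^-7 - 2t^-6 + 2t^-5 - 3t^-4 + 3t^-3 - 2t^-2 + 2t^-1
key observation: 3 classes among 3 diagrams; unequal V(t) rules out equality


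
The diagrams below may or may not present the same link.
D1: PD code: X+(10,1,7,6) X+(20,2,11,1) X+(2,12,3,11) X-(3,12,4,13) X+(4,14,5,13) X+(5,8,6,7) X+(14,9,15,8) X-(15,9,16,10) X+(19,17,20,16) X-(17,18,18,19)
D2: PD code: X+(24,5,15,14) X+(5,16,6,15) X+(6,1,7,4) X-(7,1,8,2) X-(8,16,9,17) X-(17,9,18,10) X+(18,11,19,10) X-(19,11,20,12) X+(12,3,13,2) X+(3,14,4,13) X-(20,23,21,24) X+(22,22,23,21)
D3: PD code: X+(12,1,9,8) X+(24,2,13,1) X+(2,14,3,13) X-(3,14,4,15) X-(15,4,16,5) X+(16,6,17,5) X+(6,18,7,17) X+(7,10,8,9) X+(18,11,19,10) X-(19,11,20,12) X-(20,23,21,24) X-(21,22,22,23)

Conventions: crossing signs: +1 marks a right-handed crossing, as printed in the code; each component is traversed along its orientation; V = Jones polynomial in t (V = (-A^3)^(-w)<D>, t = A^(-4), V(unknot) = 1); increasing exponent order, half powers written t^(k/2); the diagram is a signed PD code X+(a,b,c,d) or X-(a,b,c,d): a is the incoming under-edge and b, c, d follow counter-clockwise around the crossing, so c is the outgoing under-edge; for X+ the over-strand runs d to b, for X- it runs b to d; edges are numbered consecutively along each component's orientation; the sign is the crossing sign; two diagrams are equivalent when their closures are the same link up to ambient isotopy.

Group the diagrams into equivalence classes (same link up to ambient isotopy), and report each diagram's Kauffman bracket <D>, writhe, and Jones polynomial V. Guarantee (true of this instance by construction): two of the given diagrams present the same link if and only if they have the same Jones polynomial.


equivalence classes: {D1, D3} | {D2}
D1 (bracket A^-8 + 2 + A^8; 10 crossings at w = +4): V = t + 2t^3 + t^5
D2 (bracket A^-6 + A^-2 + A^2 + A^6; 12 crossings at w = +2): V = 1 + t + t^2 + t^3
V(D3) = t + 2t^3 + t^5  (w +2, c 12, <D> = A^-14 + 2A^-6 + A^2)
observation: comparing 3 Jones polynomials yields 2 groups


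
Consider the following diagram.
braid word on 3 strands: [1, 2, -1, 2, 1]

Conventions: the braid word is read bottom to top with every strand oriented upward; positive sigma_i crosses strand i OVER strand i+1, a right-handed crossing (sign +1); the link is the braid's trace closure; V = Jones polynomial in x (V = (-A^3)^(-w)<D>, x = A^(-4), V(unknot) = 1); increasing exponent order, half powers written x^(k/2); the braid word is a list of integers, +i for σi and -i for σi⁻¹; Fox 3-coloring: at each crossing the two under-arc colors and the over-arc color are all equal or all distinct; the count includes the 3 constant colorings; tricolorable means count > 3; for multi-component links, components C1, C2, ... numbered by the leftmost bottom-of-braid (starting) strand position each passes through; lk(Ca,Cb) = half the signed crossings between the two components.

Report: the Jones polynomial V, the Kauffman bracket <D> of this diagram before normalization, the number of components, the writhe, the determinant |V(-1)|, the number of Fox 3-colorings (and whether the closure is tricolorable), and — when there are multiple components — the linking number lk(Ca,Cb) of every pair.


Jones polynomial: V(x) = -x^(1/2) + x^(3/2) - x^(5/2) - x^(9/2)
<D> = A^-9 + A^-1 - A^3 + A^7; writhe +3
components 2, writhe +3 (5 crossings)
linking number lk(C1,C2) = +2
3-colorings: 3 of 3^5, det 4 — not tricolorable
note: span 4 respects span(V) <= c + mu - 1 = 6 for this 2-component diagram


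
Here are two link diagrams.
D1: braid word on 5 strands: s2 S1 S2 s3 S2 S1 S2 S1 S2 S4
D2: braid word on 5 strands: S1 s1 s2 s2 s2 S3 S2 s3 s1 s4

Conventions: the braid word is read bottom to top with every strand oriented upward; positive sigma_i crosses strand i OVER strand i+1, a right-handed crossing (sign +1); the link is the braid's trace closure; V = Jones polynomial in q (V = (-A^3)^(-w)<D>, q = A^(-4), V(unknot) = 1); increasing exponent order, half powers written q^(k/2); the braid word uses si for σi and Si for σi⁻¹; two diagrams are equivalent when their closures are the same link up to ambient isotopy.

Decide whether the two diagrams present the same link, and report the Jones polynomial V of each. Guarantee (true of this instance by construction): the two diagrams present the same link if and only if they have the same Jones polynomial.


same link: no
V(D1) = -q^-7 + q^-6 - q^-5 + q^-4 + q^-2  [10 crossings, <D> = A^-10 + A^-2 - A^2 + A^6 - A^10, w = -6]
V(D2) = q + q^3 - q^4  (w +4, c 10, <D> = -A^-4 + 1 + A^8)
note: 2 values of V(q) split the 2 diagrams


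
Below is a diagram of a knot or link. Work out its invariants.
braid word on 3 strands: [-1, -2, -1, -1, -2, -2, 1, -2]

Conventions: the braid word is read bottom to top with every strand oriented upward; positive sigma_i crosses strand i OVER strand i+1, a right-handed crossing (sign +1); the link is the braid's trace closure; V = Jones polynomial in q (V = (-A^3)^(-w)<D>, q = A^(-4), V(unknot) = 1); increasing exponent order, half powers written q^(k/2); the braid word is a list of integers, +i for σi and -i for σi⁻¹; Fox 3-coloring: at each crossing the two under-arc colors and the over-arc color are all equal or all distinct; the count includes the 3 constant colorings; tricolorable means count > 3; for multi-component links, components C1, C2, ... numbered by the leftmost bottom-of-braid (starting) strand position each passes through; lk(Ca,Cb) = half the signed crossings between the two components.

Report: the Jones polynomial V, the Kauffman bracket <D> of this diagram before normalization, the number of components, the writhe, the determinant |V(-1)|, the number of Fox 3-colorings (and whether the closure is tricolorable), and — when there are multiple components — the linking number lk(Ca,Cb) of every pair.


V(q) = q^-8 - 2q^-7 + q^-6 - 2q^-5 + 2q^-4 + q^-2
bracket: A^-10 + 2A^-2 - 2A^2 + A^6 - 2A^10 + A^14, w = -6
1 component, writhe -6, over 8 crossings
det 9, colorings 27 of 3^8 — tricolorable
observation: |V(-1)| = 9: so tricolorable, since 3 divides 9


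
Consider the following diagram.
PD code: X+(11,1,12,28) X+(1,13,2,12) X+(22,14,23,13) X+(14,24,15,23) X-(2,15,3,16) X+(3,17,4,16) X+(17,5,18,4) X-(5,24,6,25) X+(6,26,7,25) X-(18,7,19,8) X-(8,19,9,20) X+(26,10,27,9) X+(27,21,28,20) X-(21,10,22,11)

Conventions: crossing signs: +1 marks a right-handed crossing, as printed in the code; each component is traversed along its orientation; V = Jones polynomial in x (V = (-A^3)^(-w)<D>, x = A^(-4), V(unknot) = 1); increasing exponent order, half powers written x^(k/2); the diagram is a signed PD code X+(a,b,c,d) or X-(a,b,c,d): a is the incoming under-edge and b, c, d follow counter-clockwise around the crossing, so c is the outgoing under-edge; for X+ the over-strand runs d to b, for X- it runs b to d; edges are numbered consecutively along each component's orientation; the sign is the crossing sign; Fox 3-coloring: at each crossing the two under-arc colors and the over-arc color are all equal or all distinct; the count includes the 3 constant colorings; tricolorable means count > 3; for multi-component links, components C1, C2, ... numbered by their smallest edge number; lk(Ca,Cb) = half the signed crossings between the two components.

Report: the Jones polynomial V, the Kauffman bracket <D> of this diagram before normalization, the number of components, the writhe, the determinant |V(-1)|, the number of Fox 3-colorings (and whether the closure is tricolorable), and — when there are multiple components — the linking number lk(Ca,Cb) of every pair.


V(x) = 2x - 2x^2 + 3x^3 - 3x^4 + 2x^5 - 2x^6 + x^7
bracket: A^-16 - 2A^-12 + 2A^-8 - 3A^-4 + 3 - 2A^4 + 2A^8, w = +4
1 component, writhe +4, over 14 crossings
det 15, colorings 9 of 3^14 — tricolorable
observation: V spans 6 powers of x: at least 6 crossings in any diagram


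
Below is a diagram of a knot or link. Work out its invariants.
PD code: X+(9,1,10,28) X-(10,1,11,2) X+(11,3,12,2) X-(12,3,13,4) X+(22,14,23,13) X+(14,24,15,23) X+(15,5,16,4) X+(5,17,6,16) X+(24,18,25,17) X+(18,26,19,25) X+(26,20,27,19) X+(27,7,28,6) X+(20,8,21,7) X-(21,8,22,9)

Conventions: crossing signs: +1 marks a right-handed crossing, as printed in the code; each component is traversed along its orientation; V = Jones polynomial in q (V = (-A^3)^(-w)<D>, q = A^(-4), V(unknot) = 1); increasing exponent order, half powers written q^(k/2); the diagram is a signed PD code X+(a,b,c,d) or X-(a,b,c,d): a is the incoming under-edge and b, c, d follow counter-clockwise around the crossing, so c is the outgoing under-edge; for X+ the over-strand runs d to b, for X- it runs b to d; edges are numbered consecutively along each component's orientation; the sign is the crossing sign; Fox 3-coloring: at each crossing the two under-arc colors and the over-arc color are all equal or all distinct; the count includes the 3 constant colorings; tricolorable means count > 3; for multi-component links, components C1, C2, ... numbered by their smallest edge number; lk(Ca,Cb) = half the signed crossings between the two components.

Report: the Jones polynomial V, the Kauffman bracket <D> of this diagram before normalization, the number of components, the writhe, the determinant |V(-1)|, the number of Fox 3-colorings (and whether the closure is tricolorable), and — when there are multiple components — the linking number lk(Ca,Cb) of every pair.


Jones polynomial: V(q) = q^3 + q^5 - q^8
<D> = -A^-8 + A^4 + A^12; writhe +8
components 1, writhe +8 (14 crossings)
3-colorings: 9 of 3^14, det 3 — tricolorable
note: w = +8 (over 14 crossings) is diagram-only; (-A^3)^(-8) removes it from V


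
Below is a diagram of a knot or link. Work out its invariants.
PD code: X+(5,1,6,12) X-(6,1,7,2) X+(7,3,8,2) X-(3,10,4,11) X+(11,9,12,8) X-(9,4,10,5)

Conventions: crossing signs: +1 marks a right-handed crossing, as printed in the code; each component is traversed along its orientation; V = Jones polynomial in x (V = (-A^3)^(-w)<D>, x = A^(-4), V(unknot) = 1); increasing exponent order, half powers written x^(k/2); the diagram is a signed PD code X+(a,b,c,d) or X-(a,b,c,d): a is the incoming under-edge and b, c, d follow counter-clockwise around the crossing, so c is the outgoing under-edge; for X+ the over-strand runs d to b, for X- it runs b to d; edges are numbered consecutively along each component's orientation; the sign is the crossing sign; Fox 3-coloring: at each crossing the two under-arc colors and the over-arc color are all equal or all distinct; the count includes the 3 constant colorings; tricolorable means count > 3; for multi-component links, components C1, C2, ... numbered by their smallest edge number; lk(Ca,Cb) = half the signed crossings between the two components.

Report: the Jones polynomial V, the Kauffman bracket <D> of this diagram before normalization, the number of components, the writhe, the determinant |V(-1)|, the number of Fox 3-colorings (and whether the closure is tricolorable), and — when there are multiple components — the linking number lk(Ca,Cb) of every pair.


Jones polynomial: V(x) = x^-2 - x^-1 + 1 - x + x^2
<D> = A^-8 - A^-4 + 1 - A^4 + A^8; writhe 0
components 1, writhe 0 (6 crossings)
3-colorings: 3 of 3^6, det 5 — not tricolorable
note: w = 0 (over 6 crossings) is diagram-only; (-A^3)^(0) removes it from V


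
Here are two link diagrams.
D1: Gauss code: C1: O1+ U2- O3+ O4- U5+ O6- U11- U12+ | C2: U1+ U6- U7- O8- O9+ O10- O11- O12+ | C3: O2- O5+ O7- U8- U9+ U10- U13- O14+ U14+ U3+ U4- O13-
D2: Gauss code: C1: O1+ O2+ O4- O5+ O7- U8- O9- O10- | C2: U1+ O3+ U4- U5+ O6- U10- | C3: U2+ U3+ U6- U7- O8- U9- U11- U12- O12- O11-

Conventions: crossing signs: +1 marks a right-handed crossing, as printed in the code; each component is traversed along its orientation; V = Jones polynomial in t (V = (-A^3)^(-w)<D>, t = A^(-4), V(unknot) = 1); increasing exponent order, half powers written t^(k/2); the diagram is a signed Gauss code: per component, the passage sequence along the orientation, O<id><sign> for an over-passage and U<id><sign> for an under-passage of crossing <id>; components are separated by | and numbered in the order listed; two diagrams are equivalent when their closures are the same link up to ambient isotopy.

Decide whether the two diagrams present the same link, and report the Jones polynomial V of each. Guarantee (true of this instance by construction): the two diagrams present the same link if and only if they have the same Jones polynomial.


equivalent: yes
D1 (bracket A^-6 + A^-2 + A^2 + A^6; 14 crossings at w = -2): V = t^-3 + t^-2 + t^-1 + 1
V(D2) = t^-3 + t^-2 + t^-1 + 1  [12 crossings, <D> = A^-12 + A^-8 + A^-4 + 1, w = -4]
observation: all 2 diagrams share one V(t), hence one class


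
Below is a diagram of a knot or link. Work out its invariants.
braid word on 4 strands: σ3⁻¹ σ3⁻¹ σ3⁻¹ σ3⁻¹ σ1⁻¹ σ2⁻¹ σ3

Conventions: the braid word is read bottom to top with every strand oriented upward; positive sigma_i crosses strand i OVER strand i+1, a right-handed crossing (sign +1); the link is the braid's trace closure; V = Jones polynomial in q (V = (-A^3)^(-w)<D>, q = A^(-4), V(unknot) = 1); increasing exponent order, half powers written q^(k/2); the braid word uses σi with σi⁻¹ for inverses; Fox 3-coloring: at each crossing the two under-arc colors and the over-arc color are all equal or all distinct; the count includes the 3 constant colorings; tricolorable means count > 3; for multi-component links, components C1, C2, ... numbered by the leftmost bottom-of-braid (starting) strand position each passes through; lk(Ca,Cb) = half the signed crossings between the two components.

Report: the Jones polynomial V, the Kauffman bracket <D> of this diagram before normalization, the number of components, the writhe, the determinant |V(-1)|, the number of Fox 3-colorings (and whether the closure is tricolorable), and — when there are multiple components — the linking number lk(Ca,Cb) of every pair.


Jones polynomial: V(q) = -q^-4 + q^-3 + q^-1
<D> = -A^-11 - A^-3 + A; writhe -5
components 1, writhe -5 (7 crossings)
3-colorings: 9 of 3^7, det 3 — tricolorable
note: the span of V is 3, forcing >= 3 crossings in any diagram


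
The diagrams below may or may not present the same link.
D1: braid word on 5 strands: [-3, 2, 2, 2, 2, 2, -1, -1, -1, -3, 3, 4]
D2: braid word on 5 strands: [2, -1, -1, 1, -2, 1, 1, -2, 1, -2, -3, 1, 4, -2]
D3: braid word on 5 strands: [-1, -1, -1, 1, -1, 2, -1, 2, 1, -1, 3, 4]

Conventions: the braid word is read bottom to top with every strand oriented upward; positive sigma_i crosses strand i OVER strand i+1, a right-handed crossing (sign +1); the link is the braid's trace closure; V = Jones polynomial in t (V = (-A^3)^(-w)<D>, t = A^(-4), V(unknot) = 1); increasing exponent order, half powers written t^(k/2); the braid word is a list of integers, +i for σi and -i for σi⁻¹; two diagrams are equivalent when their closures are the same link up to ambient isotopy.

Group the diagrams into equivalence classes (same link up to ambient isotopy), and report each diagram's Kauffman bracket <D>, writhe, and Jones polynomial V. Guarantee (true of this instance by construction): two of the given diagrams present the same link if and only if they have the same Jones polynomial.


classes: {D1} | {D2} | {D3}
V(D1) = -t^-2 + t^-1 - 1 + 3t - 2t^2 + 3t^3 - 2t^4 + t^5 - t^6  [12 crossings, <D> = -A^-18 + A^-14 - 2A^-10 + 3A^-6 - 2A^-2 + 3A^2 - A^6 + A^10 - A^14, w = +2]
V(D2) = -t^-3 + 2t^-2 - 2t^-1 + 3 - 2t + 2t^2 - t^3  (w 0, c 14, <D> = -A^-12 + 2A^-8 - 2A^-4 + 3 - 2A^4 + 2A^8 - A^12)
D3 (bracket A^-4 - 1 + 2A^4 - 2A^8 + 2A^12 - 2A^16 + A^20; 12 crossings at w = 0): V = t^-5 - 2t^-4 + 2t^-3 - 2t^-2 + 2t^-1 - 1 + t
note: 3 values of V(t) split the 3 diagrams


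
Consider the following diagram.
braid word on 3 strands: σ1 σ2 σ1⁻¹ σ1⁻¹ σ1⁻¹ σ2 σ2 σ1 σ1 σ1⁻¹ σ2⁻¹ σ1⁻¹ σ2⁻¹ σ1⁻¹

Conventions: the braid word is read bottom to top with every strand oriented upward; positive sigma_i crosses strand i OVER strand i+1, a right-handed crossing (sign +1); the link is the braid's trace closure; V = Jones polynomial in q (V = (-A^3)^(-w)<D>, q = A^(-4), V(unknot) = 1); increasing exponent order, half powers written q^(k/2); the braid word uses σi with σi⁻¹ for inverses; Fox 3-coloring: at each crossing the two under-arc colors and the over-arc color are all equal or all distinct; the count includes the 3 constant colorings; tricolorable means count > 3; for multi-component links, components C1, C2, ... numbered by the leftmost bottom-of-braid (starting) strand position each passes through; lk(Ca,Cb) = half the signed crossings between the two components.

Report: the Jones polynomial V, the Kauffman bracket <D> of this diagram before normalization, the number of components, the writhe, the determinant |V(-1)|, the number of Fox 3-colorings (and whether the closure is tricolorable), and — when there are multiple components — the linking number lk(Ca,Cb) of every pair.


Jones polynomial: V(q) = q^-5 - 2q^-4 + 2q^-3 - 2q^-2 + 2q^-1 - 1 + q
<D> = A^-10 - A^-6 + 2A^-2 - 2A^2 + 2A^6 - 2A^10 + A^14; writhe -2
components 1, writhe -2 (14 crossings)
3-colorings: 3 of 3^14, det 11 — not tricolorable
note: |V(-1)| = 11: so not tricolorable, since 3 does not divide 11


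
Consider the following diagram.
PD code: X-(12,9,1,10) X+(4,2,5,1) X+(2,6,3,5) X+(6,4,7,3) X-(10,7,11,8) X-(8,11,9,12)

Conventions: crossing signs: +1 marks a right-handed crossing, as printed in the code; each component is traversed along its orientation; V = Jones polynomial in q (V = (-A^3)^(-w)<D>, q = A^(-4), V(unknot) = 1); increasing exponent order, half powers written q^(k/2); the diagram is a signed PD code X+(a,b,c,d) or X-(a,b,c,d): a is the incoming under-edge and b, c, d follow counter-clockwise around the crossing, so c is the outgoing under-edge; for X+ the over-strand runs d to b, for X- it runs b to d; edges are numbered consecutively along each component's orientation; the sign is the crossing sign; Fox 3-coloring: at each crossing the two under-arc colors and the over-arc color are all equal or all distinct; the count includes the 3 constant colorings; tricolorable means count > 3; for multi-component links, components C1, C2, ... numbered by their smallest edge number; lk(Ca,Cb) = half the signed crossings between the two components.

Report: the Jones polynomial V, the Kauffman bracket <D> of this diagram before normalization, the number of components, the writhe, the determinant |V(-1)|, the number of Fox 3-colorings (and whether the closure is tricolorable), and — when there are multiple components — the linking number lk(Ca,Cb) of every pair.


V = -q^-3 + q^-2 - q^-1 + 3 - q + q^2 - q^3
<D> = -A^-12 + A^-8 - A^-4 + 3 - A^4 + A^8 - A^12 (w = 0)
1 component over 6 crossings, w = 0
27 Fox colorings among 3^6, |V(-1)| = 9: tricolorable
why: V is palindromic (span 6, det 9): q -> 1/q fixes it; necessary, not sufficient, for amphichirality


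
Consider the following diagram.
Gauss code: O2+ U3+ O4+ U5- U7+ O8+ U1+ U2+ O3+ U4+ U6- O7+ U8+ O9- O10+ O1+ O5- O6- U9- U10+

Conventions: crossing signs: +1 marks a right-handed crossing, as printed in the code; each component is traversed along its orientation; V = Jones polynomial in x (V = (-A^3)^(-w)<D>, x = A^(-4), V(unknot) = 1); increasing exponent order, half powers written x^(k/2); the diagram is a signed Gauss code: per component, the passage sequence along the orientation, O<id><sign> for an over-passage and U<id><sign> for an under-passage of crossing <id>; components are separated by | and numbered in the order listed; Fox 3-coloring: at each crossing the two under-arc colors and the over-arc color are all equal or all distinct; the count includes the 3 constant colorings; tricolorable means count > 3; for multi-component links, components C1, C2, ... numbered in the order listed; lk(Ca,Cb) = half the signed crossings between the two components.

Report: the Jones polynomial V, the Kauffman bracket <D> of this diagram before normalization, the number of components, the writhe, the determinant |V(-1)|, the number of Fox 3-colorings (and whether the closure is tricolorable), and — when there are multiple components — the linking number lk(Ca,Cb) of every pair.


V = x^2 + x^4 - x^5 + x^6 - x^7
<D> = -A^-16 + A^-12 - A^-8 + A^-4 + A^4 (w = +4)
1 component over 10 crossings, w = +4
3 Fox colorings among 3^10, |V(-1)| = 5: not tricolorable
why: the span of V is 5, forcing >= 5 crossings in any diagram
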